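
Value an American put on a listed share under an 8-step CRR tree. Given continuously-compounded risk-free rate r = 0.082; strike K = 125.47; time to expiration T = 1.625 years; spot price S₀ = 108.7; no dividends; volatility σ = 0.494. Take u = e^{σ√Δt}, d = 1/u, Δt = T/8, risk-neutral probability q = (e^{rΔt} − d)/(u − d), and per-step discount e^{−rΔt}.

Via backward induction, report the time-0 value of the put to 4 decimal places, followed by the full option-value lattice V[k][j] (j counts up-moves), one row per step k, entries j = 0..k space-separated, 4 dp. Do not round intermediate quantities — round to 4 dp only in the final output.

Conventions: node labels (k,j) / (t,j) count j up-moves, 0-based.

price = 31.1778
tree:
31.1778
42.3481 20.2585
55.8323 29.3311 11.2134
69.7319 41.1914 17.6060 4.7336
80.8572 55.8323 26.8910 8.2401 1.1298
89.7619 69.7319 39.6538 14.1107 2.2176 0.0000
96.8892 80.8572 55.8323 23.6472 4.3527 0.0000 0.0000
102.5939 89.7619 69.7319 38.4664 8.5437 0.0000 0.0000 0.0000
107.1600 96.8892 80.8572 55.8323 16.7700 0.0000 0.0000 0.0000 0.0000

Δt=0.20312  u=1.24937  d=0.80040  q=0.48198  discount=0.98348
step 8 (expiry): payoffs max(K−S,0) = 107.1600 96.8892 80.8572 55.8323 16.7700 0.0000 0.0000 0.0000 0.0000
k=7: (k=7,j=0): S=22.8761, K−S=102.5939, hold=100.5214 ⇒ V=102.5939 exercise | (k=7,j=1): S=35.7081, K−S=89.7619, hold=87.6893 ⇒ V=89.7619 exercise | (k=7,j=2): S=55.7381, K−S=69.7319, hold=67.6594 ⇒ V=69.7319 exercise | (k=7,j=3): S=87.0036, K−S=38.4664, hold=36.3939 ⇒ V=38.4664 exercise | (k=7,j=4): S=135.8070, K−S=0.0000, hold=8.5437 ⇒ V=8.5437 continue | (k=7,j=5): S=211.9860, K−S=0.0000, hold=0.0000 ⇒ V=0.0000 continue | (k=7,j=6): S=330.8965, K−S=0.0000, hold=0.0000 ⇒ V=0.0000 continue | (k=7,j=7): S=516.5083, K−S=0.0000, hold=0.0000 ⇒ V=0.0000 continue
k=6: (k=6,j=0): S=28.5808, K−S=96.8892, hold=94.8167 ⇒ V=96.8892 exercise | (k=6,j=1): S=44.6128, K−S=80.8572, hold=78.7847 ⇒ V=80.8572 exercise | (k=6,j=2): S=69.6377, K−S=55.8323, hold=53.7597 ⇒ V=55.8323 exercise | (k=6,j=3): S=108.7000, K−S=16.7700, hold=23.6472 ⇒ V=23.6472 continue | (k=6,j=4): S=169.6737, K−S=0.0000, hold=4.3527 ⇒ V=4.3527 continue | (k=6,j=5): S=264.8498, K−S=0.0000, hold=0.0000 ⇒ V=0.0000 continue | (k=6,j=6): S=413.4136, K−S=0.0000, hold=0.0000 ⇒ V=0.0000 continue
k=5: (k=5,j=0): S=35.7081, K−S=89.7619, hold=87.6893 ⇒ V=89.7619 exercise | (k=5,j=1): S=55.7381, K−S=69.7319, hold=67.6594 ⇒ V=69.7319 exercise | (k=5,j=2): S=87.0036, K−S=38.4664, hold=39.6538 ⇒ V=39.6538 continue | (k=5,j=3): S=135.8070, K−S=0.0000, hold=14.1107 ⇒ V=14.1107 continue | (k=5,j=4): S=211.9860, K−S=0.0000, hold=2.2176 ⇒ V=2.2176 continue | (k=5,j=5): S=330.8965, K−S=0.0000, hold=0.0000 ⇒ V=0.0000 continue
k=4: (k=4,j=0): S=44.6128, K−S=80.8572, hold=78.7847 ⇒ V=80.8572 exercise | (k=4,j=1): S=69.6377, K−S=55.8323, hold=54.3226 ⇒ V=55.8323 exercise | (k=4,j=2): S=108.7000, K−S=16.7700, hold=26.8910 ⇒ V=26.8910 continue | (k=4,j=3): S=169.6737, K−S=0.0000, hold=8.2401 ⇒ V=8.2401 continue | (k=4,j=4): S=264.8498, K−S=0.0000, hold=1.1298 ⇒ V=1.1298 continue
k=3: (k=3,j=0): S=55.7381, K−S=69.7319, hold=67.6594 ⇒ V=69.7319 exercise | (k=3,j=1): S=87.0036, K−S=38.4664, hold=41.1914 ⇒ V=41.1914 continue | (k=3,j=2): S=135.8070, K−S=0.0000, hold=17.6060 ⇒ V=17.6060 continue | (k=3,j=3): S=211.9860, K−S=0.0000, hold=4.7336 ⇒ V=4.7336 continue
k=2: (k=2,j=0): S=69.6377, K−S=55.8323, hold=55.0514 ⇒ V=55.8323 exercise | (k=2,j=1): S=108.7000, K−S=16.7700, hold=29.3311 ⇒ V=29.3311 continue | (k=2,j=2): S=169.6737, K−S=0.0000, hold=11.2134 ⇒ V=11.2134 continue
k=1: (k=1,j=0): S=87.0036, K−S=38.4664, hold=42.3481 ⇒ V=42.3481 continue | (k=1,j=1): S=135.8070, K−S=0.0000, hold=20.2585 ⇒ V=20.2585 continue
k=0: (k=0,j=0): S=108.7000, K−S=16.7700, hold=31.1778 ⇒ V=31.1778 continue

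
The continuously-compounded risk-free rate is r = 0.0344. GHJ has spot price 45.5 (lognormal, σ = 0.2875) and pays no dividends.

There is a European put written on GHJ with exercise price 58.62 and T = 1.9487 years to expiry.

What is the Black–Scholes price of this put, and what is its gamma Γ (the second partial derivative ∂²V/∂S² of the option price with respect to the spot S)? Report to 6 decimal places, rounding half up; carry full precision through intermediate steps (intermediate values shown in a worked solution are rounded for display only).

σ√T = 0.2875·√1.9487 = 0.401338
d₁ = (ln(S/K) + (r+σ²/2)T) / (σ√T) = (ln(45.5/58.62) + (0.0344+0.2875²/2)·1.9487) / 0.401338 = (-0.253364 + 0.147571) / 0.401338 = -0.263599
d₂ = d₁ − σ√T = -0.263599 − 0.401338 = -0.664937
e^{−rT} = 0.935162
N(−d₁) = 0.603955,  N(−d₂) = 0.746955
Put price V = K·e^{−rT}·N(−d₂) − S·N(−d₁) = 40.947457 − 27.479973 = 13.467484
φ(d₁) = (1/√(2π))·e^{−d₁²/2} = 0.385320
Γ = φ(d₁) / (S·σ·√T) = 0.021101

price = 13.467484
Γ = 0.021101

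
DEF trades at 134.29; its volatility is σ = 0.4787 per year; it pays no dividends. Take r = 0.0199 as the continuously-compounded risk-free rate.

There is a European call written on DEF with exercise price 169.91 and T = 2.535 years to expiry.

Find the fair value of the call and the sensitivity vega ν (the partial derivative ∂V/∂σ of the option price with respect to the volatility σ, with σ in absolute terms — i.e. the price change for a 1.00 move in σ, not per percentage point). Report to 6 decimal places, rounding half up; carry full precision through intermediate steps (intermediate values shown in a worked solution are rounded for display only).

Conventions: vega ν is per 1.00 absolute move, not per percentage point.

σ√T = 0.4787·√2.535 = 0.762171
d₁ = (ln(S/K) + (r+σ²/2)T) / (σ√T) = (ln(134.29/169.91) + (0.0199+0.4787²/2)·2.535) / 0.762171 = (-0.235267 + 0.340899) / 0.762171 = 0.138593
d₂ = d₁ − σ√T = 0.138593 − 0.762171 = -0.623578
e^{−rT} = 0.950805
N(d₁) = 0.555114,  N(d₂) = 0.266452
Call price V = S·N(d₁) − K·e^{−rT}·N(d₂) = 74.546274 − 43.045714 = 31.500560
φ(d₁) = (1/√(2π))·e^{−d₁²/2} = 0.395129
ν = S·φ(d₁)·√T = 84.483472

price = 31.500560
ν = 84.483472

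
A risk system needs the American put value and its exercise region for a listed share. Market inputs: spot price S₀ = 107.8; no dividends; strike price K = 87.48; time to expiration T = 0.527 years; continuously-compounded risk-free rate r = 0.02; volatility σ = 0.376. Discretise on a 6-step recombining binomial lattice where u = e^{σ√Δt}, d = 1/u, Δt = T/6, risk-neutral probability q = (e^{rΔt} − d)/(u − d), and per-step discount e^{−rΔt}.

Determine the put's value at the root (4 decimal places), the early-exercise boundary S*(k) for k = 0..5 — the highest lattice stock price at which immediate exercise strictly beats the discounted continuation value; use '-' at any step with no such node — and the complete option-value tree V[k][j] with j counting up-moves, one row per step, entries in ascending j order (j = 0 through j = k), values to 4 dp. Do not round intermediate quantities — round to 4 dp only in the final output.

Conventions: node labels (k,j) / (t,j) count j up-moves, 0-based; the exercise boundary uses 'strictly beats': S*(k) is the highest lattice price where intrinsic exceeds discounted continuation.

price = 2.9765
boundary = - - - - 69.0300 77.1673
tree:
2.9765
4.8874 0.9177
7.8590 1.6866 0.0883
12.2863 3.0923 0.1701 0.0000
18.4500 5.6553 0.3277 0.0000 0.0000
25.7291 10.3127 0.6313 0.0000 0.0000 0.0000
32.2407 18.4500 1.2162 0.0000 0.0000 0.0000 0.0000

params: Δt=0.08783 u=1.11788 d=0.89455 q=0.48004 e^(-rΔt)=0.99824
t_6 payoffs: 32.2407 18.4500 1.2162 0.0000 0.0000 0.0000 0.0000
t_5: node(5,0) S=61.7509 payoff=25.7291 vs cont=25.5756 → 25.7291 [stop]  node(5,1) S=77.1673 payoff=10.3127 vs cont=10.1592 → 10.3127 [stop]  node(5,2) S=96.4325 payoff=0.0000 vs cont=0.6313 → 0.6313 [wait]  node(5,3) S=120.5075 payoff=0.0000 vs cont=0.0000 → 0.0000 [wait]  node(5,4) S=150.5928 payoff=0.0000 vs cont=0.0000 → 0.0000 [wait]  node(5,5) S=188.1891 payoff=0.0000 vs cont=0.0000 → 0.0000 [wait]  ⇒ S*(5)=77.1673
t_4: node(4,0) S=69.0300 payoff=18.4500 vs cont=18.2964 → 18.4500 [stop]  node(4,1) S=86.2638 payoff=1.2162 vs cont=5.6553 → 5.6553 [wait]  node(4,2) S=107.8000 payoff=0.0000 vs cont=0.3277 → 0.3277 [wait]  node(4,3) S=134.7129 payoff=0.0000 vs cont=0.0000 → 0.0000 [wait]  node(4,4) S=168.3447 payoff=0.0000 vs cont=0.0000 → 0.0000 [wait]  ⇒ S*(4)=69.0300
t_3: node(3,0) S=77.1673 payoff=10.3127 vs cont=12.2863 → 12.2863 [wait]  node(3,1) S=96.4325 payoff=0.0000 vs cont=3.0923 → 3.0923 [wait]  node(3,2) S=120.5075 payoff=0.0000 vs cont=0.1701 → 0.1701 [wait]  node(3,3) S=150.5928 payoff=0.0000 vs cont=0.0000 → 0.0000 [wait]  ⇒ S*(3)=-
t_2: node(2,0) S=86.2638 payoff=1.2162 vs cont=7.8590 → 7.8590 [wait]  node(2,1) S=107.8000 payoff=0.0000 vs cont=1.6866 → 1.6866 [wait]  node(2,2) S=134.7129 payoff=0.0000 vs cont=0.0883 → 0.0883 [wait]  ⇒ S*(2)=-
t_1: node(1,0) S=96.4325 payoff=0.0000 vs cont=4.8874 → 4.8874 [wait]  node(1,1) S=120.5075 payoff=0.0000 vs cont=0.9177 → 0.9177 [wait]  ⇒ S*(1)=-
t_0: node(0,0) S=107.8000 payoff=0.0000 vs cont=2.9765 → 2.9765 [wait]  ⇒ S*(0)=-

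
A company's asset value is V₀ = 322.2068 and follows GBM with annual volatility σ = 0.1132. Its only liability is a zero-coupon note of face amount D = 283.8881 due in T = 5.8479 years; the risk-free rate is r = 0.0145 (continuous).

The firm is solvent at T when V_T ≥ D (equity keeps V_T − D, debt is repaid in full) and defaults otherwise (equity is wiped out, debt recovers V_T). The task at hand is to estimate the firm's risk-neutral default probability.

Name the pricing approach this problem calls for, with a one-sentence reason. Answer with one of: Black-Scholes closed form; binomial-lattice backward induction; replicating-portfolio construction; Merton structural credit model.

framework: Merton structural credit model

Key observation: a levered firm with one bullet debt due at 5.8479 years is the canonical structural-credit setup: equity is a call on the firm's assets struck at the face value.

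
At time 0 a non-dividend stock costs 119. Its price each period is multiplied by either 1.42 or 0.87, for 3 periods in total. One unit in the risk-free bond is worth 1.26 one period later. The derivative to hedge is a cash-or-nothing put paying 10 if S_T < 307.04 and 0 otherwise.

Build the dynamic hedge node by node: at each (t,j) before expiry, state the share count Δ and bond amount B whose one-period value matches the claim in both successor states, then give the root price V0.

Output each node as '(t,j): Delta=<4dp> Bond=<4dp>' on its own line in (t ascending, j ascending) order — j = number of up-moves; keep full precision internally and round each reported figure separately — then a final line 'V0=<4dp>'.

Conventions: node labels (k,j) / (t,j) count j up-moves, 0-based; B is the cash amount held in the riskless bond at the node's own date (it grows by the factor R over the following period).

The replicating-portfolio and risk-neutral prices coincide; use p* = (1.26−0.87)/(1.42−0.87) = 0.7091 for the latter.
Terminal payoffs: V(3,0)=10.0000, V(3,1)=10.0000, V(3,2)=10.0000, V(3,3)=0.0000
Node (2,0) S=90.0711: V=(p*·10.0000+(1−p*)·10.0000)/1.26=7.9365; Δ=(10.0000−10.0000)/(127.9010−78.3619)=0.0000; B=V−Δ·S=7.9365
Node (2,1) S=147.0126: V=(p*·10.0000+(1−p*)·10.0000)/1.26=7.9365; Δ=(10.0000−10.0000)/(208.7579−127.9010)=0.0000; B=V−Δ·S=7.9365
Node (2,2) S=239.9516: V=(p*·0.0000+(1−p*)·10.0000)/1.26=2.3088; Δ=(0.0000−10.0000)/(340.7313−208.7579)=-0.0758; B=V−Δ·S=20.4906
Node (1,0) S=103.5300: V=(p*·7.9365+(1−p*)·7.9365)/1.26=6.2988; Δ=(7.9365−7.9365)/(147.0126−90.0711)=0.0000; B=V−Δ·S=6.2988
Node (1,1) S=168.9800: V=(p*·2.3088+(1−p*)·7.9365)/1.26=3.1317; Δ=(2.3088−7.9365)/(239.9516−147.0126)=-0.0606; B=V−Δ·S=13.3639
Node (0,0) S=119.0000: V=(p*·3.1317+(1−p*)·6.2988)/1.26=3.2167; Δ=(3.1317−6.2988)/(168.9800−103.5300)=-0.0484; B=V−Δ·S=8.9751
Verification: the root portfolio costs Δ(0,0)·S0 + B(0,0) = 3.2167, matching V0.

(0,0): Delta=-0.0484 Bond=8.9751
(1,0): Delta=0.0000 Bond=6.2988
(1,1): Delta=-0.0606 Bond=13.3639
(2,0): Delta=0.0000 Bond=7.9365
(2,1): Delta=0.0000 Bond=7.9365
(2,2): Delta=-0.0758 Bond=20.4906
V0=3.2167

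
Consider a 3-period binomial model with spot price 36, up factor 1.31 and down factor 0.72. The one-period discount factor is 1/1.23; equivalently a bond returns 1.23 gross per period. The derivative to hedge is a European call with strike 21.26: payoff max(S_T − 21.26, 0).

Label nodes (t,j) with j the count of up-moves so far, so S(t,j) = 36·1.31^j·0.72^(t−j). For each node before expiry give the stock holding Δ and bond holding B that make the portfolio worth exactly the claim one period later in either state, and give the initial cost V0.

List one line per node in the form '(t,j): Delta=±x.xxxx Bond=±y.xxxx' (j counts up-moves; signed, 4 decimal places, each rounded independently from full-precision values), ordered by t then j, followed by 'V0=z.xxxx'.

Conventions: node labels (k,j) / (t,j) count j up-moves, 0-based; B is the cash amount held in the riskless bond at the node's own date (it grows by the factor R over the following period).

Arbitrage-free pricing uses the up-move probability p* = (R−d)/(u−d) = 0.8644, discounting each step at R = 1.23.
Payoffs at expiry: V(3,0)=0.0000, V(3,1)=3.1877, V(3,2)=23.2213, V(3,3)=59.6713
(2,0): S=18.6624. Δ = (V_up−V_dn)/(S_up−S_dn) = (3.1877−0.0000)/(24.4477−13.4369) = 0.2895. V = [p*·3.1877 + (1−p*)·0.0000]/1.23 = 2.2403. B = V − Δ·S = -3.1627.
(2,1): S=33.9552. Δ = (V_up−V_dn)/(S_up−S_dn) = (23.2213−3.1877)/(44.4813−24.4477) = 1.0000. V = [p*·23.2213 + (1−p*)·3.1877]/1.23 = 16.6706. B = V − Δ·S = -17.2846.
(2,2): S=61.7796. Δ = (V_up−V_dn)/(S_up−S_dn) = (59.6713−23.2213)/(80.9313−44.4813) = 1.0000. V = [p*·59.6713 + (1−p*)·23.2213]/1.23 = 44.4950. B = V − Δ·S = -17.2846.
(1,0): S=25.9200. Δ = (V_up−V_dn)/(S_up−S_dn) = (16.6706−2.2403)/(33.9552−18.6624) = 0.9436. V = [p*·16.6706 + (1−p*)·2.2403]/1.23 = 11.9626. B = V − Δ·S = -12.4957.
(1,1): S=47.1600. Δ = (V_up−V_dn)/(S_up−S_dn) = (44.4950−16.6706)/(61.7796−33.9552) = 1.0000. V = [p*·44.4950 + (1−p*)·16.6706]/1.23 = 33.1075. B = V − Δ·S = -14.0525.
(0,0): S=36.0000. Δ = (V_up−V_dn)/(S_up−S_dn) = (33.1075−11.9626)/(47.1600−25.9200) = 0.9955. V = [p*·33.1075 + (1−p*)·11.9626]/1.23 = 24.5857. B = V − Δ·S = -11.2532.
Sanity check at the root: Δ(0,0)·S0 + B(0,0) reproduces V0 = 24.5857.

(0,0): Delta=0.9955 Bond=-11.2532
(1,0): Delta=0.9436 Bond=-12.4957
(1,1): Delta=1.0000 Bond=-14.0525
(2,0): Delta=0.2895 Bond=-3.1627
(2,1): Delta=1.0000 Bond=-17.2846
(2,2): Delta=1.0000 Bond=-17.2846
V0=24.5857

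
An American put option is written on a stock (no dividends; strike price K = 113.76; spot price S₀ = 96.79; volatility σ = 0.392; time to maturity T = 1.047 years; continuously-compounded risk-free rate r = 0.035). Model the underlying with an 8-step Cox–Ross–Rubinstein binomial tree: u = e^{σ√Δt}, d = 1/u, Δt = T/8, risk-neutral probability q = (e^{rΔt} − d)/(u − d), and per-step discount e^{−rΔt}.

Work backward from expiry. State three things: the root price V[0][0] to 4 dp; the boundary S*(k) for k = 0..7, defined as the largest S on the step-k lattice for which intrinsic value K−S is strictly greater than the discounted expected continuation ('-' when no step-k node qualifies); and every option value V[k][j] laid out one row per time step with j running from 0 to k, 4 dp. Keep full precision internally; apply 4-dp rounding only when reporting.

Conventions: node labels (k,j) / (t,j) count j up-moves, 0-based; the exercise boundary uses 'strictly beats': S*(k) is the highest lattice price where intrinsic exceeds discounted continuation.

price = 24.7822
boundary = - - - 63.2507 72.8876 63.2507 72.8876 83.9928
tree:
24.7822
32.4520 16.7344
41.1746 23.3405 9.7588
50.5093 31.4852 14.7660 4.4435
58.8721 40.8724 21.6465 7.4752 1.2113
66.1291 50.5093 30.4981 12.2923 2.3435 0.0000
72.4267 58.8721 40.8724 19.5839 4.5339 0.0000 0.0000
77.8916 66.1291 50.5093 29.7672 8.7716 0.0000 0.0000 0.0000
82.6340 72.4267 58.8721 40.8724 16.9700 0.0000 0.0000 0.0000 0.0000

params: Δt=0.13087 u=1.15236 d=0.86778 q=0.48074 e^(-rΔt)=0.99543
t_8 payoffs: 82.6340 72.4267 58.8721 40.8724 16.9700 0.0000 0.0000 0.0000 0.0000
t_7: node(7,0) S=35.8684 payoff=77.8916 vs cont=77.3717 → 77.8916 [stop]  node(7,1) S=47.6309 payoff=66.1291 vs cont=65.6092 → 66.1291 [stop]  node(7,2) S=63.2507 payoff=50.5093 vs cont=49.9894 → 50.5093 [stop]  node(7,3) S=83.9928 payoff=29.7672 vs cont=29.2473 → 29.7672 [stop]  node(7,4) S=111.5370 payoff=2.2230 vs cont=8.7716 → 8.7716 [wait]  node(7,5) S=148.1138 payoff=0.0000 vs cont=0.0000 → 0.0000 [wait]  node(7,6) S=196.6855 payoff=0.0000 vs cont=0.0000 → 0.0000 [wait]  node(7,7) S=261.1855 payoff=0.0000 vs cont=0.0000 → 0.0000 [wait]  ⇒ S*(7)=83.9928
t_6: node(6,0) S=41.3333 payoff=72.4267 vs cont=71.9068 → 72.4267 [stop]  node(6,1) S=54.8879 payoff=58.8721 vs cont=58.3522 → 58.8721 [stop]  node(6,2) S=72.8876 payoff=40.8724 vs cont=40.3525 → 40.8724 [stop]  node(6,3) S=96.7900 payoff=16.9700 vs cont=19.5839 → 19.5839 [wait]  node(6,4) S=128.5308 payoff=0.0000 vs cont=4.5339 → 4.5339 [wait]  node(6,5) S=170.6805 payoff=0.0000 vs cont=0.0000 → 0.0000 [wait]  node(6,6) S=226.6526 payoff=0.0000 vs cont=0.0000 → 0.0000 [wait]  ⇒ S*(6)=72.8876
t_5: node(5,0) S=47.6309 payoff=66.1291 vs cont=65.6092 → 66.1291 [stop]  node(5,1) S=63.2507 payoff=50.5093 vs cont=49.9894 → 50.5093 [stop]  node(5,2) S=83.9928 payoff=29.7672 vs cont=30.4981 → 30.4981 [wait]  node(5,3) S=111.5370 payoff=2.2230 vs cont=12.2923 → 12.2923 [wait]  node(5,4) S=148.1138 payoff=0.0000 vs cont=2.3435 → 2.3435 [wait]  node(5,5) S=196.6855 payoff=0.0000 vs cont=0.0000 → 0.0000 [wait]  ⇒ S*(5)=63.2507
t_4: node(4,0) S=54.8879 payoff=58.8721 vs cont=58.3522 → 58.8721 [stop]  node(4,1) S=72.8876 payoff=40.8724 vs cont=40.7023 → 40.8724 [stop]  node(4,2) S=96.7900 payoff=16.9700 vs cont=21.6465 → 21.6465 [wait]  node(4,3) S=128.5308 payoff=0.0000 vs cont=7.4752 → 7.4752 [wait]  node(4,4) S=170.6805 payoff=0.0000 vs cont=1.2113 → 1.2113 [wait]  ⇒ S*(4)=72.8876
t_3: node(3,0) S=63.2507 payoff=50.5093 vs cont=49.9894 → 50.5093 [stop]  node(3,1) S=83.9928 payoff=29.7672 vs cont=31.4852 → 31.4852 [wait]  node(3,2) S=111.5370 payoff=2.2230 vs cont=14.7660 → 14.7660 [wait]  node(3,3) S=148.1138 payoff=0.0000 vs cont=4.4435 → 4.4435 [wait]  ⇒ S*(3)=63.2507
t_2: node(2,0) S=72.8876 payoff=40.8724 vs cont=41.1746 → 41.1746 [wait]  node(2,1) S=96.7900 payoff=16.9700 vs cont=23.3405 → 23.3405 [wait]  node(2,2) S=128.5308 payoff=0.0000 vs cont=9.7588 → 9.7588 [wait]  ⇒ S*(2)=-
t_1: node(1,0) S=83.9928 payoff=29.7672 vs cont=32.4520 → 32.4520 [wait]  node(1,1) S=111.5370 payoff=2.2230 vs cont=16.7344 → 16.7344 [wait]  ⇒ S*(1)=-
t_0: node(0,0) S=96.7900 payoff=16.9700 vs cont=24.7822 → 24.7822 [wait]  ⇒ S*(0)=-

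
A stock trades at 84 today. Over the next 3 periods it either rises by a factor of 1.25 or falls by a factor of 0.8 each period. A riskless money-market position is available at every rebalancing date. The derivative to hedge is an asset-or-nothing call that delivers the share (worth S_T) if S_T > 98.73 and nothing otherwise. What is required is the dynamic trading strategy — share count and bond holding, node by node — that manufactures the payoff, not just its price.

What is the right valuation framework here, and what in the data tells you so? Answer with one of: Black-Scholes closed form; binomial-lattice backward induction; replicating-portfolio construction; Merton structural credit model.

Key observation: what is demanded is not a single number but the (Δ, B) position at each node of the 1.25/0.8 tree starting at 84; constructing those positions is the replicating-portfolio method.

framework: replicating-portfolio construction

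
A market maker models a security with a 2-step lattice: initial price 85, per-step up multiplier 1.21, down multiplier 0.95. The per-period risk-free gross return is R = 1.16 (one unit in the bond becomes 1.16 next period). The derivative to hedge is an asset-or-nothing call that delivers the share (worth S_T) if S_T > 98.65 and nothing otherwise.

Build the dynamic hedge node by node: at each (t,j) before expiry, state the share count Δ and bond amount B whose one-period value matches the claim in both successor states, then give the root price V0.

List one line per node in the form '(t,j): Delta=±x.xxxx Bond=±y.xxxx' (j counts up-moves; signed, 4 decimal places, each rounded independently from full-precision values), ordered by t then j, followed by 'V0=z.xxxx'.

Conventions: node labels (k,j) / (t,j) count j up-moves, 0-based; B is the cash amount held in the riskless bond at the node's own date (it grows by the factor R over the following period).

(0,0): Delta=3.9209 Bond=-272.9417
(1,0): Delta=0.0000 Bond=0.0000
(1,1): Delta=4.6538 Bond=-391.9963
V0=60.3345

Under the risk-neutral measure, an up-move has probability p* = (R−d)/(u−d) = 0.8077 and values discount at R = 1.16.
Terminal payoffs: V(2,0)=0.0000, V(2,1)=0.0000, V(2,2)=124.4485
Node (1,0) S=80.7500: V=(p*·0.0000+(1−p*)·0.0000)/1.16=0.0000; Δ=(0.0000−0.0000)/(97.7075−76.7125)=0.0000; B=V−Δ·S=0.0000
Node (1,1) S=102.8500: V=(p*·124.4485+(1−p*)·0.0000)/1.16=86.6518; Δ=(124.4485−0.0000)/(124.4485−97.7075)=4.6538; B=V−Δ·S=-391.9963
Node (0,0) S=85.0000: V=(p*·86.6518+(1−p*)·0.0000)/1.16=60.3345; Δ=(86.6518−0.0000)/(102.8500−80.7500)=3.9209; B=V−Δ·S=-272.9417
Check: Δ(0,0)·S0 + B(0,0) = 60.3345 = V0.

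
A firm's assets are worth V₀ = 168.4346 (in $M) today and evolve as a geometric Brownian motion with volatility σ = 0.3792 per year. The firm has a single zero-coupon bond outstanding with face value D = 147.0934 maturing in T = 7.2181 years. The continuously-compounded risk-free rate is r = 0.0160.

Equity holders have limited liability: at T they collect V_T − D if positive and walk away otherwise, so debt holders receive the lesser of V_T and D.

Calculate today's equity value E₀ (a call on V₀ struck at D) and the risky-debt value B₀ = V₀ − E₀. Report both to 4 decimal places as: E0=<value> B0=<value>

Work the structural quantities from V₀ = 168.4346 against face 147.0934:
d₁ = [ln(V₀/D) + (r + σ²/2)T] / (σ√T)
   = [ln(168.4346/147.0934) + (0.0160 + 0.5·0.3792²)·7.2181] / (0.3792·√7.2181)
   = [0.135480 + 0.634444] / 1.018779 = 0.755733
d₂ = d₁ − σ√T = 0.755733 − 1.018779 = -0.263046
N(d₁) = 0.775095,  N(d₂) = 0.396258,  e^(−rT) = 0.890930
E₀ = V₀·N(d₁) − D·e^(−rT)·N(d₂)
   = 168.4346·0.775095 − 147.0934·0.890930·0.396258 = 78.623338
B₀ = V₀ − E₀ = 168.4346 − 78.623338 = 89.811262

E0=78.6233 B0=89.8113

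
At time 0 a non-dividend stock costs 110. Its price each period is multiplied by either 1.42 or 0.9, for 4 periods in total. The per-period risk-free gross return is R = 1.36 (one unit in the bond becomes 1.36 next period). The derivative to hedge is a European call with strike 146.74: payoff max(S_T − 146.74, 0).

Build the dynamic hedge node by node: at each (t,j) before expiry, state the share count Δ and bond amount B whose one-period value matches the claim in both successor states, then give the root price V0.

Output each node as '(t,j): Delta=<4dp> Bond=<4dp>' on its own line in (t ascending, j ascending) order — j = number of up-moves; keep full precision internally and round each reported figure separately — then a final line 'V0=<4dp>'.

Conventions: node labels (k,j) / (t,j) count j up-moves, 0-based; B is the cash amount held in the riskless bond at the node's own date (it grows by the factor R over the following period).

(0,0): Delta=0.9915 Bond=-41.9007
(1,0): Delta=0.9237 Bond=-50.2741
(1,1): Delta=0.9971 Bond=-57.8603
(2,0): Delta=0.4622 Bond=-27.2516
(2,1): Delta=0.9619 Bond=-73.7365
(2,2): Delta=1.0000 Bond=-79.3361
(3,0): Delta=0.0000 Bond=0.0000
(3,1): Delta=0.5004 Bond=-41.8964
(3,2): Delta=1.0000 Bond=-107.8971
(3,3): Delta=1.0000 Bond=-107.8971
V0=67.1625

Arbitrage-free pricing uses the up-move probability p* = (R−d)/(u−d) = 0.8846, discounting each step at R = 1.36.
At maturity the claim pays: V(4,0)=0.0000, V(4,1)=0.0000, V(4,2)=32.9212, V(4,3)=136.7255, V(4,4)=300.5056
Node (3,0) S=80.1900: V=(p*·0.0000+(1−p*)·0.0000)/1.36=0.0000; Δ=(0.0000−0.0000)/(113.8698−72.1710)=0.0000; B=V−Δ·S=0.0000
Node (3,1) S=126.5220: V=(p*·32.9212+(1−p*)·0.0000)/1.36=21.4137; Δ=(32.9212−0.0000)/(179.6612−113.8698)=0.5004; B=V−Δ·S=-41.8964
Node (3,2) S=199.6236: V=(p*·136.7255+(1−p*)·32.9212)/1.36=91.7265; Δ=(136.7255−32.9212)/(283.4655−179.6612)=1.0000; B=V−Δ·S=-107.8971
Node (3,3) S=314.9617: V=(p*·300.5056+(1−p*)·136.7255)/1.36=207.0646; Δ=(300.5056−136.7255)/(447.2456−283.4655)=1.0000; B=V−Δ·S=-107.8971
Node (2,0) S=89.1000: V=(p*·21.4137+(1−p*)·0.0000)/1.36=13.9286; Δ=(21.4137−0.0000)/(126.5220−80.1900)=0.4622; B=V−Δ·S=-27.2516
Node (2,1) S=140.5800: V=(p*·91.7265+(1−p*)·21.4137)/1.36=61.4805; Δ=(91.7265−21.4137)/(199.6236−126.5220)=0.9619; B=V−Δ·S=-73.7365
Node (2,2) S=221.8040: V=(p*·207.0646+(1−p*)·91.7265)/1.36=142.4679; Δ=(207.0646−91.7265)/(314.9617−199.6236)=1.0000; B=V−Δ·S=-79.3361
Node (1,0) S=99.0000: V=(p*·61.4805+(1−p*)·13.9286)/1.36=41.1719; Δ=(61.4805−13.9286)/(140.5800−89.1000)=0.9237; B=V−Δ·S=-50.2741
Node (1,1) S=156.2000: V=(p*·142.4679+(1−p*)·61.4805)/1.36=97.8847; Δ=(142.4679−61.4805)/(221.8040−140.5800)=0.9971; B=V−Δ·S=-57.8603
Node (0,0) S=110.0000: V=(p*·97.8847+(1−p*)·41.1719)/1.36=67.1625; Δ=(97.8847−41.1719)/(156.2000−99.0000)=0.9915; B=V−Δ·S=-41.9007
As a check, the time-0 holding Δ(0,0)·S0 + B(0,0) comes to 67.1625 — exactly V0.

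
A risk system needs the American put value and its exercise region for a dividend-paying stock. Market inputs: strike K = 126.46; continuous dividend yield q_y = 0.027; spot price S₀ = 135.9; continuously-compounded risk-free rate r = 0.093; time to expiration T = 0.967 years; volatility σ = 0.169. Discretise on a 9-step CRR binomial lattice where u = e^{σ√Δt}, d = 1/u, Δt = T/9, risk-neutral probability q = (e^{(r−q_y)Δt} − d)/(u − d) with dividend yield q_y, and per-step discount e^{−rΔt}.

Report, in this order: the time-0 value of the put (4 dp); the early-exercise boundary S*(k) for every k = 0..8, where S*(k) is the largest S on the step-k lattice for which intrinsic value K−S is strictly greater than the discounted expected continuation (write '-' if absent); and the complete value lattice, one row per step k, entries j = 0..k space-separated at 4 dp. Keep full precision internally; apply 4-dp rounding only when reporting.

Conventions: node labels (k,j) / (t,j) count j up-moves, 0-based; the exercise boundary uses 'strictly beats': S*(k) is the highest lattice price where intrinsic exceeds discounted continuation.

Δt=0.10744  u=1.05696  d=0.94611  q=0.55035  discount=0.99006
step 9 (expiry): payoffs max(K−S,0) = 43.9141 34.2428 23.4384 11.3681 0.0000 0.0000 0.0000 0.0000 0.0000 0.0000
step 8: (k=8,j=0): S=87.2477, K−S=39.2123, hold=38.2077 ⇒ V=39.2123 exercise | (k=8,j=1): S=97.4699, K−S=28.9901, hold=28.0152 ⇒ V=28.9901 exercise | (k=8,j=2): S=108.8897, K−S=17.5703, hold=16.6284 ⇒ V=17.5703 exercise | (k=8,j=3): S=121.6475, K−S=4.8125, hold=5.0608 ⇒ V=5.0608 continue | (k=8,j=4): S=135.9000, K−S=0.0000, hold=0.0000 ⇒ V=0.0000 continue | (k=8,j=5): S=151.8224, K−S=0.0000, hold=0.0000 ⇒ V=0.0000 continue | (k=8,j=6): S=169.6103, K−S=0.0000, hold=0.0000 ⇒ V=0.0000 continue | (k=8,j=7): S=189.4823, K−S=0.0000, hold=0.0000 ⇒ V=0.0000 continue | (k=8,j=8): S=211.6825, K−S=0.0000, hold=0.0000 ⇒ V=0.0000 continue  boundary S*=108.8897
step 7: (k=7,j=0): S=92.2172, K−S=34.2428, hold=33.2526 ⇒ V=34.2428 exercise | (k=7,j=1): S=103.0216, K−S=23.4384, hold=22.4794 ⇒ V=23.4384 exercise | (k=7,j=2): S=115.0919, K−S=11.3681, hold=10.5794 ⇒ V=11.3681 exercise | (k=7,j=3): S=128.5764, K−S=0.0000, hold=2.2529 ⇒ V=2.2529 continue | (k=7,j=4): S=143.6407, K−S=0.0000, hold=0.0000 ⇒ V=0.0000 continue | (k=7,j=5): S=160.4701, K−S=0.0000, hold=0.0000 ⇒ V=0.0000 continue | (k=7,j=6): S=179.2712, K−S=0.0000, hold=0.0000 ⇒ V=0.0000 continue | (k=7,j=7): S=200.2750, K−S=0.0000, hold=0.0000 ⇒ V=0.0000 continue  boundary S*=115.0919
step 6: (k=6,j=0): S=97.4699, K−S=28.9901, hold=28.0152 ⇒ V=28.9901 exercise | (k=6,j=1): S=108.8897, K−S=17.5703, hold=16.6284 ⇒ V=17.5703 exercise | (k=6,j=2): S=121.6475, K−S=4.8125, hold=6.2884 ⇒ V=6.2884 continue | (k=6,j=3): S=135.9000, K−S=0.0000, hold=1.0029 ⇒ V=1.0029 continue | (k=6,j=4): S=151.8224, K−S=0.0000, hold=0.0000 ⇒ V=0.0000 continue | (k=6,j=5): S=169.6103, K−S=0.0000, hold=0.0000 ⇒ V=0.0000 continue | (k=6,j=6): S=189.4823, K−S=0.0000, hold=0.0000 ⇒ V=0.0000 continue  boundary S*=108.8897
step 5: (k=5,j=0): S=103.0216, K−S=23.4384, hold=22.4794 ⇒ V=23.4384 exercise | (k=5,j=1): S=115.0919, K−S=11.3681, hold=11.2483 ⇒ V=11.3681 exercise | (k=5,j=2): S=128.5764, K−S=0.0000, hold=3.3459 ⇒ V=3.3459 continue | (k=5,j=3): S=143.6407, K−S=0.0000, hold=0.4465 ⇒ V=0.4465 continue | (k=5,j=4): S=160.4701, K−S=0.0000, hold=0.0000 ⇒ V=0.0000 continue | (k=5,j=5): S=179.2712, K−S=0.0000, hold=0.0000 ⇒ V=0.0000 continue  boundary S*=115.0919
step 4: (k=4,j=0): S=108.8897, K−S=17.5703, hold=16.6284 ⇒ V=17.5703 exercise | (k=4,j=1): S=121.6475, K−S=4.8125, hold=6.8839 ⇒ V=6.8839 continue | (k=4,j=2): S=135.9000, K−S=0.0000, hold=1.7328 ⇒ V=1.7328 continue | (k=4,j=3): S=151.8224, K−S=0.0000, hold=0.1988 ⇒ V=0.1988 continue | (k=4,j=4): S=169.6103, K−S=0.0000, hold=0.0000 ⇒ V=0.0000 continue  boundary S*=108.8897
step 3: (k=3,j=0): S=115.0919, K−S=11.3681, hold=11.5728 ⇒ V=11.5728 continue | (k=3,j=1): S=128.5764, K−S=0.0000, hold=4.0087 ⇒ V=4.0087 continue | (k=3,j=2): S=143.6407, K−S=0.0000, hold=0.8797 ⇒ V=0.8797 continue | (k=3,j=3): S=160.4701, K−S=0.0000, hold=0.0885 ⇒ V=0.0885 continue  boundary S*=-
step 2: (k=2,j=0): S=121.6475, K−S=4.8125, hold=7.3362 ⇒ V=7.3362 continue | (k=2,j=1): S=135.9000, K−S=0.0000, hold=2.2639 ⇒ V=2.2639 continue | (k=2,j=2): S=151.8224, K−S=0.0000, hold=0.4398 ⇒ V=0.4398 continue  boundary S*=-
step 1: (k=1,j=0): S=128.5764, K−S=0.0000, hold=4.4994 ⇒ V=4.4994 continue | (k=1,j=1): S=143.6407, K−S=0.0000, hold=1.2475 ⇒ V=1.2475 continue  boundary S*=-
step 0: (k=0,j=0): S=135.9000, K−S=0.0000, hold=2.6828 ⇒ V=2.6828 continue  boundary S*=-

price = 2.6828
boundary = - - - - 108.8897 115.0919 108.8897 115.0919 108.8897
tree:
2.6828
4.4994 1.2475
7.3362 2.2639 0.4398
11.5728 4.0087 0.8797 0.0885
17.5703 6.8839 1.7328 0.1988 0.0000
23.4384 11.3681 3.3459 0.4465 0.0000 0.0000
28.9901 17.5703 6.2884 1.0029 0.0000 0.0000 0.0000
34.2428 23.4384 11.3681 2.2529 0.0000 0.0000 0.0000 0.0000
39.2123 28.9901 17.5703 5.0608 0.0000 0.0000 0.0000 0.0000 0.0000
43.9141 34.2428 23.4384 11.3681 0.0000 0.0000 0.0000 0.0000 0.0000 0.0000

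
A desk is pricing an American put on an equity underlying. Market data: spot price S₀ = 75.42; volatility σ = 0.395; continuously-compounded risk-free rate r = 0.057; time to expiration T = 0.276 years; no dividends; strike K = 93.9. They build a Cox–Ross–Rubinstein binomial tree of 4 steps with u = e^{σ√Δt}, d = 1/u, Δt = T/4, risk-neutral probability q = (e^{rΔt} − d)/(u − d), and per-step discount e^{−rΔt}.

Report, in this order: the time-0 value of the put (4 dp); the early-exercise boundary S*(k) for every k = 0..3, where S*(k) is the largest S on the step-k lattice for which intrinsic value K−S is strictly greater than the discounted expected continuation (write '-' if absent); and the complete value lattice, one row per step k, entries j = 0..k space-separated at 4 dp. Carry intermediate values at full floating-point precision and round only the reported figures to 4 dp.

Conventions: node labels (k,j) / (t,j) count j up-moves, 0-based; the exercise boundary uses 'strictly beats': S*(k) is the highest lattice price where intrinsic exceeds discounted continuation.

price = 18.9797
boundary = - 67.9869 75.4200 83.6658
tree:
18.9797
25.9131 12.0022
32.6137 18.4800 5.4375
38.6539 25.9131 10.2342 0.5488
44.0987 32.6137 18.4800 1.0868 0.0000

Δt=0.06900  u=1.10933  d=0.90144  q=0.49304  discount=0.99607
step 4 (expiry): payoffs max(K−S,0) = 44.0987 32.6137 18.4800 1.0868 0.0000
step 3: (k=3,j=0): S=55.2461, K−S=38.6539, hold=38.2853 ⇒ V=38.6539 exercise | (k=3,j=1): S=67.9869, K−S=25.9131, hold=25.5446 ⇒ V=25.9131 exercise | (k=3,j=2): S=83.6658, K−S=10.2342, hold=9.8656 ⇒ V=10.2342 exercise | (k=3,j=3): S=102.9606, K−S=0.0000, hold=0.5488 ⇒ V=0.5488 continue  boundary S*=83.6658
step 2: (k=2,j=0): S=61.2863, K−S=32.6137, hold=32.2451 ⇒ V=32.6137 exercise | (k=2,j=1): S=75.4200, K−S=18.4800, hold=18.1114 ⇒ V=18.4800 exercise | (k=2,j=2): S=92.8132, K−S=1.0868, hold=5.4375 ⇒ V=5.4375 continue  boundary S*=75.4200
step 1: (k=1,j=0): S=67.9869, K−S=25.9131, hold=25.5446 ⇒ V=25.9131 exercise | (k=1,j=1): S=83.6658, K−S=10.2342, hold=12.0022 ⇒ V=12.0022 continue  boundary S*=67.9869
step 0: (k=0,j=0): S=75.4200, K−S=18.4800, hold=18.9797 ⇒ V=18.9797 continue  boundary S*=-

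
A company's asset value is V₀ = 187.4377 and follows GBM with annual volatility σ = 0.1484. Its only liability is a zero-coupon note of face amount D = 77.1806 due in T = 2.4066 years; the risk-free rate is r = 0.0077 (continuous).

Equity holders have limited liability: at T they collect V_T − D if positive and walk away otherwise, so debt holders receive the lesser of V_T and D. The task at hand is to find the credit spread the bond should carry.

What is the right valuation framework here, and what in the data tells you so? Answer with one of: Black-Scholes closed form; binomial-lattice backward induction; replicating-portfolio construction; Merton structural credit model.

Key observation: a levered firm with one bullet debt due at 2.4066 years is the canonical structural-credit setup: equity is a call on the firm's assets struck at the face value.

framework: Merton structural credit model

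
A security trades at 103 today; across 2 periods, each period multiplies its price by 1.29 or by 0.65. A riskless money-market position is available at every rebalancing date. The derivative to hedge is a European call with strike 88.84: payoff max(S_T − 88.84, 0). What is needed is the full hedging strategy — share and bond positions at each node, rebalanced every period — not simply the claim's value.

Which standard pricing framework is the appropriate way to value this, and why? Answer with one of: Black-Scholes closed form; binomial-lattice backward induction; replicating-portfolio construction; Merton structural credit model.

framework: replicating-portfolio construction

Key observation: the mandate to exhibit the hedge at every date and state singles out the replicating-portfolio construction on the 2-period tree with factors 1.29 and 0.65 from 103.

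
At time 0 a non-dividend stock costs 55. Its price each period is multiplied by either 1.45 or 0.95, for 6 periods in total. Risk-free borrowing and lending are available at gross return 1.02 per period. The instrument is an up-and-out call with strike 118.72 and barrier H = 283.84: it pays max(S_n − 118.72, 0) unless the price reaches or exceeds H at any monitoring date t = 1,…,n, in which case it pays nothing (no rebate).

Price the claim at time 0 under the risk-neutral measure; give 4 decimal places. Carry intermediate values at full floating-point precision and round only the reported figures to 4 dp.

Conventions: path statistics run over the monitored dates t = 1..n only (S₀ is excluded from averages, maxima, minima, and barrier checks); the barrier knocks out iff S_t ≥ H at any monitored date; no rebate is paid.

No-arbitrage gives p* = (R−d)/(u−d) = 0.1400: enumerate every path, weight its payoff by its p*-probability, and discount by R^6.
Enumerate all 2^6 = 64 price paths (U = up ×1.45, D = down ×0.95); each path with k up-moves has probability p*^k·(1−p*)^(6−k).
DDDDDD: M=52.2500, payoff=0.0000, prob=0.404567
UDDDDD: M=79.7500, payoff=0.0000, prob=0.065860
DUDDDD: M=75.7625, payoff=0.0000, prob=0.065860
UUDDDD: M=115.6375, payoff=0.0000, prob=0.010721
DDUDDD: M=71.9744, payoff=0.0000, prob=0.065860
UDUDDD: M=109.8556, payoff=0.0000, prob=0.010721
DUUDDD: M=109.8556, payoff=0.0000, prob=0.010721
UUUDDD: M=167.6744, payoff=25.0398, prob=0.001745
DDDUDD: M=68.3757, payoff=0.0000, prob=0.065860
UDDUDD: M=104.3628, payoff=0.0000, prob=0.010721
DUDUDD: M=104.3628, payoff=0.0000, prob=0.010721
UUDUDD: M=159.2907, payoff=25.0398, prob=0.001745
DDUUDD: M=104.3628, payoff=0.0000, prob=0.010721
UDUUDD: M=159.2907, payoff=25.0398, prob=0.001745
DUUUDD: M=159.2907, payoff=25.0398, prob=0.001745
UUUUDD: M=243.1278, payoff=100.7029, prob=0.000284
DDDDUD: M=64.9569, payoff=0.0000, prob=0.065860
UDDDUD: M=99.1447, payoff=0.0000, prob=0.010721
DUDDUD: M=99.1447, payoff=0.0000, prob=0.010721
UUDDUD: M=151.3261, payoff=25.0398, prob=0.001745
DDUDUD: M=99.1447, payoff=0.0000, prob=0.010721
UDUDUD: M=151.3261, payoff=25.0398, prob=0.001745
DUUDUD: M=151.3261, payoff=25.0398, prob=0.001745
UUUDUD: M=230.9715, payoff=100.7029, prob=0.000284
DDDUUD: M=99.1447, payoff=0.0000, prob=0.010721
UDDUUD: M=151.3261, payoff=25.0398, prob=0.001745
DUDUUD: M=151.3261, payoff=25.0398, prob=0.001745
UUDUUD: M=230.9715, payoff=100.7029, prob=0.000284
DDUUUD: M=151.3261, payoff=25.0398, prob=0.001745
UDUUUD: M=230.9715, payoff=100.7029, prob=0.000284
DUUUUD: M=230.9715, payoff=100.7029, prob=0.000284
UUUUUD: M=352.5354, payoff=0.0000, prob=0.000046
DDDDDU: M=61.7090, payoff=0.0000, prob=0.065860
UDDDDU: M=94.1875, payoff=0.0000, prob=0.010721
DUDDDU: M=94.1875, payoff=0.0000, prob=0.010721
UUDDDU: M=143.7598, payoff=25.0398, prob=0.001745
DDUDDU: M=94.1875, payoff=0.0000, prob=0.010721
UDUDDU: M=143.7598, payoff=25.0398, prob=0.001745
DUUDDU: M=143.7598, payoff=25.0398, prob=0.001745
UUUDDU: M=219.4229, payoff=100.7029, prob=0.000284
DDDUDU: M=94.1875, payoff=0.0000, prob=0.010721
UDDUDU: M=143.7598, payoff=25.0398, prob=0.001745
DUDUDU: M=143.7598, payoff=25.0398, prob=0.001745
UUDUDU: M=219.4229, payoff=100.7029, prob=0.000284
DDUUDU: M=143.7598, payoff=25.0398, prob=0.001745
UDUUDU: M=219.4229, payoff=100.7029, prob=0.000284
DUUUDU: M=219.4229, payoff=100.7029, prob=0.000284
UUUUDU: M=334.9086, payoff=0.0000, prob=0.000046
DDDDUU: M=94.1875, payoff=0.0000, prob=0.010721
UDDDUU: M=143.7598, payoff=25.0398, prob=0.001745
DUDDUU: M=143.7598, payoff=25.0398, prob=0.001745
UUDDUU: M=219.4229, payoff=100.7029, prob=0.000284
DDUDUU: M=143.7598, payoff=25.0398, prob=0.001745
UDUDUU: M=219.4229, payoff=100.7029, prob=0.000284
DUUDUU: M=219.4229, payoff=100.7029, prob=0.000284
UUUDUU: M=334.9086, payoff=0.0000, prob=0.000046
DDDUUU: M=143.7598, payoff=25.0398, prob=0.001745
UDDUUU: M=219.4229, payoff=100.7029, prob=0.000284
DUDUUU: M=219.4229, payoff=100.7029, prob=0.000284
UUDUUU: M=334.9086, payoff=0.0000, prob=0.000046
DDUUUU: M=219.4229, payoff=100.7029, prob=0.000284
UDUUUU: M=334.9086, payoff=0.0000, prob=0.000046
DUUUUU: M=334.9086, payoff=0.0000, prob=0.000046
UUUUUU: M=511.1763, payoff=0.0000, prob=0.000008
Price = Σ prob·payoff / R^6 = 1.303241 / 1.126162 = 1.1572

price = 1.1572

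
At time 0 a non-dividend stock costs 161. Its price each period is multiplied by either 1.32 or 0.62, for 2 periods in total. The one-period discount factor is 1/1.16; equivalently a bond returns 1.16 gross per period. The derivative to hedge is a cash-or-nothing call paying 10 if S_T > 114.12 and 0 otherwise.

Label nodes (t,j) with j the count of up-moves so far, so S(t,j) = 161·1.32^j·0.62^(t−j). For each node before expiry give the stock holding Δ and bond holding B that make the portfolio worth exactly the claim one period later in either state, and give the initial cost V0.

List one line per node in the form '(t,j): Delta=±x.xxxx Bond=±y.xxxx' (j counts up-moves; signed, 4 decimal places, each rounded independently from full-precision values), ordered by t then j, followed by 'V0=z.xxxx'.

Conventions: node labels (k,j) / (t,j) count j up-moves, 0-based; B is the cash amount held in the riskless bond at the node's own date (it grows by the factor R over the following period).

(0,0): Delta=0.0175 Bond=4.2284
(1,0): Delta=0.1431 Bond=-7.6355
(1,1): Delta=0.0000 Bond=8.6207
V0=7.0434

Under the risk-neutral measure, an up-move has probability p* = (R−d)/(u−d) = 0.7714 and values discount at R = 1.16.
Terminal payoffs: V(2,0)=0.0000, V(2,1)=10.0000, V(2,2)=10.0000
  t=1,j=0: stock 99.8200 → up 131.7624 (V=10.0000), down 61.8884 (V=0.0000). Price 6.6502; hedge Δ=0.1431, bond B=-7.6355.
  t=1,j=1: stock 212.5200 → up 280.5264 (V=10.0000), down 131.7624 (V=10.0000). Price 8.6207; hedge Δ=0.0000, bond B=8.6207.
  t=0,j=0: stock 161.0000 → up 212.5200 (V=8.6207), down 99.8200 (V=6.6502). Price 7.0434; hedge Δ=0.0175, bond B=4.2284.
Sanity check at the root: Δ(0,0)·S0 + B(0,0) reproduces V0 = 7.0434.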